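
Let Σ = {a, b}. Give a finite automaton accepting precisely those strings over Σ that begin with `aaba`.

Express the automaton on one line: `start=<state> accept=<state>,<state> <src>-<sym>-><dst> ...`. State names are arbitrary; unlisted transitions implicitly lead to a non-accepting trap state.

start=q0 accept=q4 q0-a->q1 q0-b->q5 q1-a->q2 q1-b->q5 q2-a->q5 q2-b->q3 q3-a->q4 q3-b->q5 q4-a->q4 q4-b->q4 q5-a->q5 q5-b->q5

Check the first 4 symbols one by one: q0 through q3 record how many have matched `aaba` so far; any wrong symbol goes to the dead state q5. After all 4 match we enter the accepting sink q4.
With 6 states:
        a   b  
>  q0   q1  q5 
   q1   q2  q5 
   q2   q5  q3 
   q3   q4  q5 
 * q4   q4  q4 
   q5   q5  q5 
(> = start, * = accepting)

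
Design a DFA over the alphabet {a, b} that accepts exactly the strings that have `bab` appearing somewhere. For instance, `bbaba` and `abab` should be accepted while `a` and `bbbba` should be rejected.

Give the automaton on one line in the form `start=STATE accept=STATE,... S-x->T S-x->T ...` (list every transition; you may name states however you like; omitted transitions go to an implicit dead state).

start=s0 accept=s3 s0-a->s0 s0-b->s1 s1-a->s2 s1-b->s1 s2-a->s0 s2-b->s3 s3-a->s3 s3-b->s3

States s0..s2 record the length of the longest prefix of `bab` that matches the current input suffix. Reaching s3 means `bab` has been seen, and we stay there forever. Accept from s3.
        a   b  
>  s0   s0  s1 
   s1   s2  s1 
   s2   s0  s3 
 * s3   s3  s3 
(> = start, * = accepting)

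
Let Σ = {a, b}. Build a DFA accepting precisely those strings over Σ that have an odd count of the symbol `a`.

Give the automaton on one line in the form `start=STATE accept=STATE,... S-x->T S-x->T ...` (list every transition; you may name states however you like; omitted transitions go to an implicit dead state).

The only thing that matters is how many `a`s have appeared, reduced mod 2. Use one state per residue: s0 for 0, …, s1 for 1. Reading `a` moves to the next residue; anything else stays put. s1 is accepting.
2 states suffice.
        a   b  
>  s0   s1  s0 
 * s1   s0  s1 
(> = start, * = accepting)

start=s0 accept=s1 s0-a->s1 s0-b->s0 s1-a->s0 s1-b->s1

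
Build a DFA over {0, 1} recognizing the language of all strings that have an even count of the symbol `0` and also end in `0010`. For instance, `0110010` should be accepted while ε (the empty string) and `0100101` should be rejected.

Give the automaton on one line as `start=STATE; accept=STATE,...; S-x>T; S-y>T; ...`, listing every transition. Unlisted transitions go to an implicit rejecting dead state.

Build one automaton per condition and run them in lockstep. The first has 2 states tracking the count of `0`s modulo 2; the second has 5 states tracking how much of the suffix `0010` has currently been matched. A product state is a pair (one from each), accepting exactly when both do. Equivalent product states are then merged.
6 states suffice.
        0   1  
>  S0   S1  S0 
   S1   S2  S1 
   S2   S3  S0 
   S3   S2  S4 
   S4   S5  S1 
 * S5   S3  S0 
(> = start, * = accepting)

start=S0; accept=S5; S0-0>S1; S0-1>S0; S1-0>S2; S1-1>S1; S2-0>S3; S2-1>S0; S3-0>S2; S3-1>S4; S4-0>S5; S4-1>S1; S5-0>S3; S5-1>S0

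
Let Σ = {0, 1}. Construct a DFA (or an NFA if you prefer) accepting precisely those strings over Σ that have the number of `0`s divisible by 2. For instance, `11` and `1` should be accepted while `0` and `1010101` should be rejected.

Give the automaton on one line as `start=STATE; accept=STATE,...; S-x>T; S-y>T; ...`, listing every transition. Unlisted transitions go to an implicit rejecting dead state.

start=s0; accept=s0; s0-0>s1; s0-1>s0; s1-0>s0; s1-1>s1

The only thing that matters is how many `0`s have appeared, reduced mod 2. Use one state per residue: s0 for 0, …, s1 for 1. Reading `0` moves to the next residue; anything else stays put. s0 is accepting.
2 states suffice.
        0   1  
>* s0   s1  s0 
   s1   s0  s1 
(> = start, * = accepting)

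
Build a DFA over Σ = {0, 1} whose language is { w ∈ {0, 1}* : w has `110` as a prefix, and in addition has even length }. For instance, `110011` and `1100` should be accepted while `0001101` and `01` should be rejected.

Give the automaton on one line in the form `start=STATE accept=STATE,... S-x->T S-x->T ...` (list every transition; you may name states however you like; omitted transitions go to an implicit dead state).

Build one automaton per condition and run them in lockstep. One (5 states) tracks whether the input so far still matches the prefix `110`; the other (2 states) tracks the input length modulo 2. Each combined state is a pair, one component from each; accept when both components accept. Equivalent product states are then merged.
6 states suffice.
       0  1 
>  A   B  C 
   B   B  B 
   C   B  D 
   D   E  B 
   E   F  F 
 * F   E  E 
(> = start, * = accepting)

start=A accept=F A-0->B A-1->C B-0->B B-1->B C-0->B C-1->D D-0->E D-1->B E-0->F E-1->F F-0->E F-1->E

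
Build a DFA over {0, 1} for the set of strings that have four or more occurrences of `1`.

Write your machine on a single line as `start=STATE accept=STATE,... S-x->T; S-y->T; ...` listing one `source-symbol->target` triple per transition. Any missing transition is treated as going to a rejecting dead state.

start=q0; accept=q4,q5; q0-0->q0; q0-1->q1; q1-0->q1; q1-1->q2; q2-0->q2; q2-1->q3; q3-0->q3; q3-1->q4; q4-0->q4; q4-1->q5; q5-0->q5; q5-1->q5

Count `1`s, saturating at 5: states q0 through q4 mean 0 through 4 `1`s seen; q5 means more than 4. Each `1` increments (capped at q5); other symbols loop. Accept from {q4, q5}.
With 6 states:
        0   1  
>  q0   q0  q1 
   q1   q1  q2 
   q2   q2  q3 
   q3   q3  q4 
 * q4   q4  q5 
 * q5   q5  q5 
(> = start, * = accepting)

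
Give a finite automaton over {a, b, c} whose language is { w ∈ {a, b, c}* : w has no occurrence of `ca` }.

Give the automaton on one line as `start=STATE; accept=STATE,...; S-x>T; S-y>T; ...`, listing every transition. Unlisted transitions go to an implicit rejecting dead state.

start=q0; accept=q0,q1; q0-a>q0; q0-b>q0; q0-c>q1; q1-a>q2; q1-b>q0; q1-c>q1; q2-a>q2; q2-b>q2; q2-c>q2

This is the complement of 'contains `ca`'. Use the same substring-matching states — q0 through q2 holding how much of `ca` has just been matched — but flip the accepting set: everything except the trap q2 accepts.
        a   b   c  
>* q0   q0  q0  q1 
 * q1   q2  q0  q1 
   q2   q2  q2  q2 
(> = start, * = accepting)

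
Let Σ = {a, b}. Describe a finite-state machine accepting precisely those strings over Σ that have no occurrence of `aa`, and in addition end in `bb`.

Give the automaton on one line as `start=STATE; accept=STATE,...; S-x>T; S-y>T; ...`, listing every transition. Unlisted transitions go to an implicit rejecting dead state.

start=s0; accept=s4; s0-a>s1; s0-b>s2; s1-a>s3; s1-b>s2; s2-a>s1; s2-b>s4; s3-a>s3; s3-b>s3; s4-a>s1; s4-b>s4

Handle the two conditions separately and then intersect. The first has 3 states tracking partial matches of the forbidden pattern `aa`; the second has 3 states tracking how much of the suffix `bb` has currently been matched. A product state is a pair (one from each), accepting exactly when both do. Minimizing collapses redundant product states.
5 states suffice.
        a   b  
>  s0   s1  s2 
   s1   s3  s2 
   s2   s1  s4 
   s3   s3  s3 
 * s4   s1  s4 
(> = start, * = accepting)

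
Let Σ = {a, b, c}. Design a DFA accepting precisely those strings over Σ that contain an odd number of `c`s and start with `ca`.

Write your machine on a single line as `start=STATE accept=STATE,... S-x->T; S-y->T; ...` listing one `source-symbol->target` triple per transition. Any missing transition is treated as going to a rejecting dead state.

Build one automaton per condition and run them in lockstep. One (2 states) tracks the count of `c`s modulo 2; the other (4 states) tracks whether the input so far still matches the prefix `ca`. Each combined state is a pair, one component from each; accept when both components accept.
With 6 states:
        a   b   c  
>  S0   S1  S1  S2 
   S1   S1  S1  S3 
   S2   S4  S3  S1 
   S3   S3  S3  S1 
 * S4   S4  S4  S5 
   S5   S5  S5  S4 
(> = start, * = accepting)

start=S0; accept=S4; S0-a->S1; S0-b->S1; S0-c->S2; S1-a->S1; S1-b->S1; S1-c->S3; S2-a->S4; S2-b->S3; S2-c->S1; S3-a->S3; S3-b->S3; S3-c->S1; S4-a->S4; S4-b->S4; S4-c->S5; S5-a->S5; S5-b->S5; S5-c->S4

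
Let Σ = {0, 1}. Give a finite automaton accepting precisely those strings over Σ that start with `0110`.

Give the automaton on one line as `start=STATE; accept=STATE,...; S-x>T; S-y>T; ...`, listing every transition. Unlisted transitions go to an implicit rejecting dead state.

Check the first 4 symbols one by one: A through D record how many have matched `0110` so far; any wrong symbol goes to the dead state F. After all 4 match we enter the accepting sink E.
       0  1 
>  A   B  F 
   B   F  C 
   C   F  D 
   D   E  F 
 * E   E  E 
   F   F  F 
(> = start, * = accepting)

start=A; accept=E; A-0>B; A-1>F; B-0>F; B-1>C; C-0>F; C-1>D; D-0>E; D-1>F; E-0>E; E-1>E; F-0>F; F-1>F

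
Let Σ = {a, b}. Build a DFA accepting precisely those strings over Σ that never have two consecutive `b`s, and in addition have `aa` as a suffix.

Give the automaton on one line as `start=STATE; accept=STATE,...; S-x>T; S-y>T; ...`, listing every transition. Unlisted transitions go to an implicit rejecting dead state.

start=S0; accept=S3; S0-a>S1; S0-b>S2; S1-a>S3; S1-b>S2; S2-a>S1; S2-b>S4; S3-a>S3; S3-b>S2; S4-a>S5; S4-b>S4; S5-a>S6; S5-b>S4; S6-a>S6; S6-b>S4

Run two small machines in parallel and take their product. The first has 3 states tracking partial matches of the forbidden pattern `bb`; the second has 3 states tracking how much of the suffix `aa` has currently been matched. A product state is a pair (one from each), accepting exactly when both do.
With 7 states:
        a   b  
>  S0   S1  S2 
   S1   S3  S2 
   S2   S1  S4 
 * S3   S3  S2 
   S4   S5  S4 
   S5   S6  S4 
   S6   S6  S4 
(> = start, * = accepting)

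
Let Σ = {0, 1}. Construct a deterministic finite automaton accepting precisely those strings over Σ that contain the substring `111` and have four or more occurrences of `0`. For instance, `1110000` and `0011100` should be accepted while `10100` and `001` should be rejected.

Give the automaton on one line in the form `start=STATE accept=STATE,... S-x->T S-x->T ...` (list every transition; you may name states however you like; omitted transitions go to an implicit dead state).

start=A accept=T A-0->B A-1->C B-0->D B-1->E C-0->B C-1->F D-0->G D-1->H E-0->D E-1->I F-0->B F-1->J G-0->K G-1->L H-0->G H-1->M I-0->D I-1->N J-0->N J-1->J K-0->K K-1->O L-0->K L-1->P M-0->G M-1->Q N-0->Q N-1->N O-0->K O-1->R P-0->K P-1->S Q-0->S Q-1->Q R-0->K R-1->T S-0->T S-1->S T-0->T T-1->T

Run two small machines in parallel and take their product. One (4 states) tracks whether and how much of `111` has been seen; the other (6 states) tracks the count of `0`s, saturating at 5. Each combined state is a pair, one component from each; accept when both components accept. After merging equivalent states the machine shrinks.
       0  1 
>  A   B  C 
   B   D  E 
   C   B  F 
   D   G  H 
   E   D  I 
   F   B  J 
   G   K  L 
   H   G  M 
   I   D  N 
   J   N  J 
   K   K  O 
   L   K  P 
   M   G  Q 
   N   Q  N 
   O   K  R 
   P   K  S 
   Q   S  Q 
   R   K  T 
   S   T  S 
 * T   T  T 
(> = start, * = accepting)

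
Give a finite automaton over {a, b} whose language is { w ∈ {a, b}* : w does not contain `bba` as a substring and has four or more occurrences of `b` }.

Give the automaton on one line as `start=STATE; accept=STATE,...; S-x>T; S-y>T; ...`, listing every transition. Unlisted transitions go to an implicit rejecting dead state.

Run two small machines in parallel and take their product. One (4 states) tracks partial matches of the forbidden pattern `bba`; the other (6 states) tracks the count of `b`s, saturating at 5. Each combined state is a pair, one component from each; accept when both components accept. Equivalent product states are then merged.
With 13 states:
          a    b  
>  q0     q0   q1 
   q1     q2   q3 
   q2     q2   q4 
   q3     q5   q6 
   q4     q7   q6 
   q5     q5   q5 
   q6     q5   q8 
   q7     q7   q9 
 * q8     q5   q8 
   q9    q10   q8 
   q10   q10  q11 
 * q11   q12   q8 
 * q12   q12  q11 
(> = start, * = accepting)

start=q0; accept=q8,q11,q12; q0-a>q0; q0-b>q1; q1-a>q2; q1-b>q3; q2-a>q2; q2-b>q4; q3-a>q5; q3-b>q6; q4-a>q7; q4-b>q6; q5-a>q5; q5-b>q5; q6-a>q5; q6-b>q8; q7-a>q7; q7-b>q9; q8-a>q5; q8-b>q8; q9-a>q10; q9-b>q8; q10-a>q10; q10-b>q11; q11-a>q12; q11-b>q8; q12-a>q12; q12-b>q11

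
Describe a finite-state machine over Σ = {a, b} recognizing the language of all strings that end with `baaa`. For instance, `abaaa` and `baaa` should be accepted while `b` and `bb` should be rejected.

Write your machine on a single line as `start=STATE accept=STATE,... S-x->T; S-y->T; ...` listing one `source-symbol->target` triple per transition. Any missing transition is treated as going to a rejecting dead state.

start=q0; accept=q4; q0-a->q0; q0-b->q1; q1-a->q2; q1-b->q1; q2-a->q3; q2-b->q1; q3-a->q4; q3-b->q1; q4-a->q0; q4-b->q1

Let each state record the length of the longest suffix of the input read so far that is also a prefix of `baaa`. q1 means the last symbol is `b`; q2 means the last 2 symbols are `ba`; q3 means the last 3 symbols are `baa`; q4 means the last 4 symbols are `baaa`. Accept only at q4, where the string currently ends in `baaa`.
A 5-state machine:
        a   b  
>  q0   q0  q1 
   q1   q2  q1 
   q2   q3  q1 
   q3   q4  q1 
 * q4   q0  q1 
(> = start, * = accepting)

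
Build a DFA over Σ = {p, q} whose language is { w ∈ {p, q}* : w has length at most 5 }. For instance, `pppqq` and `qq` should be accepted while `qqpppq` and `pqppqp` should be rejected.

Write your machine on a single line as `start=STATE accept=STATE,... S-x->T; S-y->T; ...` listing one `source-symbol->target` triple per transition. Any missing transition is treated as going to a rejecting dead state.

start=S0; accept=S0,S1,S2,S3,S4,S5; S0-p->S1; S0-q->S1; S1-p->S2; S1-q->S2; S2-p->S3; S2-q->S3; S3-p->S4; S3-q->S4; S4-p->S5; S4-q->S5; S5-p->S6; S5-q->S6; S6-p->S6; S6-q->S6

Count input length up to 6: every symbol moves from S0 toward S6, which means 'more than 5' and absorbs. Accept from {S0, S1, S2, S3, S4, S5}.
With 7 states:
        p   q  
>* S0   S1  S1 
 * S1   S2  S2 
 * S2   S3  S3 
 * S3   S4  S4 
 * S4   S5  S5 
 * S5   S6  S6 
   S6   S6  S6 
(> = start, * = accepting)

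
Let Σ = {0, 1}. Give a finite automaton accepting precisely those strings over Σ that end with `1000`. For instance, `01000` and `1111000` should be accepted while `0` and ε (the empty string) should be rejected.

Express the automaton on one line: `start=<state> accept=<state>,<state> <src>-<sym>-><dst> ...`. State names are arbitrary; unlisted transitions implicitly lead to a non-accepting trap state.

start=q0 accept=q4 q0-0->q0 q0-1->q1 q1-0->q2 q1-1->q1 q2-0->q3 q2-1->q1 q3-0->q4 q3-1->q1 q4-0->q0 q4-1->q1

Let each state record the length of the longest suffix of the input read so far that is also a prefix of `1000`. q1 means the last symbol is `1`; q2 means the last 2 symbols are `10`; q3 means the last 3 symbols are `100`; q4 means the last 4 symbols are `1000`. Accept only at q4, where the string currently ends in `1000`.
A 5-state machine:
        0   1  
>  q0   q0  q1 
   q1   q2  q1 
   q2   q3  q1 
   q3   q4  q1 
 * q4   q0  q1 
(> = start, * = accepting)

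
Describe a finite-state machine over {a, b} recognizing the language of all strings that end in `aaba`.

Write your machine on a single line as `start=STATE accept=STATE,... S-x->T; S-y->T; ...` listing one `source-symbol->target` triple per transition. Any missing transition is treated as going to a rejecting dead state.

Let each state record the length of the longest suffix of the input read so far that is also a prefix of `aaba`. S1 means the last symbol is `a`; S2 means the last 2 symbols are `aa`; S3 means the last 3 symbols are `aab`; S4 means the last 4 symbols are `aaba`. Accept only at S4, where the string currently ends in `aaba`.
With 5 states:
        a   b  
>  S0   S1  S0 
   S1   S2  S0 
   S2   S2  S3 
   S3   S4  S0 
 * S4   S2  S0 
(> = start, * = accepting)

start=S0; accept=S4; S0-a->S1; S0-b->S0; S1-a->S2; S1-b->S0; S2-a->S2; S2-b->S3; S3-a->S4; S3-b->S0; S4-a->S2; S4-b->S0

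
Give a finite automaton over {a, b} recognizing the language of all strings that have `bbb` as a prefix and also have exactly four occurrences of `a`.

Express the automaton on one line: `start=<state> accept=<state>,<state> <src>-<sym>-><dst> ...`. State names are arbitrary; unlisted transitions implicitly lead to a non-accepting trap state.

start=q0 accept=q8 q0-a->q1 q0-b->q2 q1-a->q1 q1-b->q1 q2-a->q1 q2-b->q3 q3-a->q1 q3-b->q4 q4-a->q5 q4-b->q4 q5-a->q6 q5-b->q5 q6-a->q7 q6-b->q6 q7-a->q8 q7-b->q7 q8-a->q1 q8-b->q8

Build one automaton per condition and run them in lockstep. One (5 states) tracks whether the input so far still matches the prefix `bbb`; the other (6 states) tracks the count of `a`s, saturating at 5. Each combined state is a pair, one component from each; accept when both components accept. After merging equivalent states the machine shrinks.
With 9 states:
        a   b  
>  q0   q1  q2 
   q1   q1  q1 
   q2   q1  q3 
   q3   q1  q4 
   q4   q5  q4 
   q5   q6  q5 
   q6   q7  q6 
   q7   q8  q7 
 * q8   q1  q8 
(> = start, * = accepting)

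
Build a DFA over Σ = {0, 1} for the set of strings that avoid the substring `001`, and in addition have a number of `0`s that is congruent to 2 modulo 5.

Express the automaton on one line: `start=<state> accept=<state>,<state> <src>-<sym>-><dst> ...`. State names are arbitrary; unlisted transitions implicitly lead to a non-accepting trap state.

Build one automaton per condition and run them in lockstep. The first has 4 states tracking partial matches of the forbidden pattern `001`; the second has 5 states tracking the count of `0`s modulo 5. A product state is a pair (one from each), accepting exactly when both do.
       0  1 
>  A   B  A 
   B   C  D 
 * C   E  F 
   D   G  D 
   E   H  I 
   F   I  F 
 * G   E  J 
   H   K  L 
   I   L  I 
 * J   M  J 
   K   N  O 
   L   O  L 
   M   H  P 
   N   C  Q 
   O   Q  O 
   P   R  P 
   Q   F  Q 
   R   K  S 
   S   T  S 
   T   N  A 
(> = start, * = accepting)

start=A accept=C,G,J A-0->B A-1->A B-0->C B-1->D C-0->E C-1->F D-0->G D-1->D E-0->H E-1->I F-0->I F-1->F G-0->E G-1->J H-0->K H-1->L I-0->L I-1->I J-0->M J-1->J K-0->N K-1->O L-0->O L-1->L M-0->H M-1->P N-0->C N-1->Q O-0->Q O-1->O P-0->R P-1->P Q-0->F Q-1->Q R-0->K R-1->S S-0->T S-1->S T-0->N T-1->A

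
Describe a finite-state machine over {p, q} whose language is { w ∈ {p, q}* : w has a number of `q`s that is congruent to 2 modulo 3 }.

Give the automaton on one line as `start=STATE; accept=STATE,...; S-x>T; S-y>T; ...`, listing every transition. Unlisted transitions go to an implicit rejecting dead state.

Keep the running count of `q`s modulo 3: each `q` advances along the cycle s0 → s1 → s2 → s0 while other symbols loop. Accept at s2.
With 3 states:
        p   q  
>  s0   s0  s1 
   s1   s1  s2 
 * s2   s2  s0 
(> = start, * = accepting)

start=s0; accept=s2; s0-p>s0; s0-q>s1; s1-p>s1; s1-q>s2; s2-p>s2; s2-q>s0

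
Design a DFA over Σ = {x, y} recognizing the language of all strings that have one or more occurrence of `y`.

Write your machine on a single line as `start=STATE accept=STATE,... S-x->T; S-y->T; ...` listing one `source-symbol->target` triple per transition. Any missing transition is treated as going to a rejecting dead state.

Only the number of `y`s matters, and only up to 2. Make a chain s0 → s1 → s2 advanced by each `y` (with s2 absorbing); every other symbol self-loops. The accepting set is {s1, s2}.
A 3-state machine:
        x   y  
>  s0   s0  s1 
 * s1   s1  s2 
 * s2   s2  s2 
(> = start, * = accepting)

start=s0; accept=s1,s2; s0-x->s0; s0-y->s1; s1-x->s1; s1-y->s2; s2-x->s2; s2-y->s2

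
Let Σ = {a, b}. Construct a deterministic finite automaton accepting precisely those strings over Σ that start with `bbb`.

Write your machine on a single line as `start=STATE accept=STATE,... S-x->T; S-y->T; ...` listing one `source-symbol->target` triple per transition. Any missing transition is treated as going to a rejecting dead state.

Walk along `bbb` while the input agrees: from q0 take `b` to q1, and so on. Any deviation drops to the rejecting sink q4. Once q3 is reached the prefix is confirmed and every continuation is accepted.
5 states suffice.
        a   b  
>  q0   q4  q1 
   q1   q4  q2 
   q2   q4  q3 
 * q3   q3  q3 
   q4   q4  q4 
(> = start, * = accepting)

start=q0; accept=q3; q0-a->q4; q0-b->q1; q1-a->q4; q1-b->q2; q2-a->q4; q2-b->q3; q3-a->q3; q3-b->q3; q4-a->q4; q4-b->q4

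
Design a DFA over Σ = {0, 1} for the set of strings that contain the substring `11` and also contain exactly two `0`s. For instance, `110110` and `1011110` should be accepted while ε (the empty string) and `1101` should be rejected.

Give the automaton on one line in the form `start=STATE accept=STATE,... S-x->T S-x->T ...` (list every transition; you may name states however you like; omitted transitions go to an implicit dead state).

Build one automaton per condition and run them in lockstep. One (3 states) tracks whether and how much of `11` has been seen; the other (4 states) tracks the count of `0`s, saturating at 3. Each combined state is a pair, one component from each; accept when both components accept. After merging equivalent states the machine shrinks.
With 10 states:
        0   1  
>  q0   q1  q2 
   q1   q3  q4 
   q2   q1  q5 
   q3   q6  q7 
   q4   q3  q8 
   q5   q8  q5 
   q6   q6  q6 
   q7   q6  q9 
   q8   q9  q8 
 * q9   q6  q9 
(> = start, * = accepting)

start=q0 accept=q9 q0-0->q1 q0-1->q2 q1-0->q3 q1-1->q4 q2-0->q1 q2-1->q5 q3-0->q6 q3-1->q7 q4-0->q3 q4-1->q8 q5-0->q8 q5-1->q5 q6-0->q6 q6-1->q6 q7-0->q6 q7-1->q9 q8-0->q9 q8-1->q8 q9-0->q6 q9-1->q9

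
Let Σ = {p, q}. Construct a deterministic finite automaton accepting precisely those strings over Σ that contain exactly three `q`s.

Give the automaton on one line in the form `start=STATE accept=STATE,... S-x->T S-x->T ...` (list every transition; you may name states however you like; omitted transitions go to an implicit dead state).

start=s0 accept=s3 s0-p->s0 s0-q->s1 s1-p->s1 s1-q->s2 s2-p->s2 s2-q->s3 s3-p->s3 s3-q->s4 s4-p->s4 s4-q->s4

Count `q`s, saturating at 4: states s0 through s3 mean 0 through 3 `q`s seen; s4 means more than 3. Each `q` increments (capped at s4); other symbols loop. Accept from {s3}.
With 5 states:
        p   q  
>  s0   s0  s1 
   s1   s1  s2 
   s2   s2  s3 
 * s3   s3  s4 
   s4   s4  s4 
(> = start, * = accepting)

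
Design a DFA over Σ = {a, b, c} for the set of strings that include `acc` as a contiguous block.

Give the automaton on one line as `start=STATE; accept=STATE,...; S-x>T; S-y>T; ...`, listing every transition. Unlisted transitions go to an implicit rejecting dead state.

start=q0; accept=q3; q0-a>q1; q0-b>q0; q0-c>q0; q1-a>q1; q1-b>q0; q1-c>q2; q2-a>q1; q2-b>q0; q2-c>q3; q3-a>q3; q3-b>q3; q3-c>q3

States q0..q2 record the length of the longest prefix of `acc` that matches the current input suffix. Reaching q3 means `acc` has been seen, and we stay there forever. Accept from q3.
4 states suffice.
        a   b   c  
>  q0   q1  q0  q0 
   q1   q1  q0  q2 
   q2   q1  q0  q3 
 * q3   q3  q3  q3 
(> = start, * = accepting)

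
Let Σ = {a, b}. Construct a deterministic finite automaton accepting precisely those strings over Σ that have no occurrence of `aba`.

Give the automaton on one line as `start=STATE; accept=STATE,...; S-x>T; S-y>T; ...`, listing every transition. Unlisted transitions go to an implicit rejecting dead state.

Track partial matches of the forbidden pattern `aba`. State q3 is a dead state reached once `aba` has occurred; every other state accepts. q0 means no part of `aba` is currently matched.
        a   b  
>* q0   q1  q0 
 * q1   q1  q2 
 * q2   q3  q0 
   q3   q3  q3 
(> = start, * = accepting)

start=q0; accept=q0,q1,q2; q0-a>q1; q0-b>q0; q1-a>q1; q1-b>q2; q2-a>q3; q2-b>q0; q3-a>q3; q3-b>q3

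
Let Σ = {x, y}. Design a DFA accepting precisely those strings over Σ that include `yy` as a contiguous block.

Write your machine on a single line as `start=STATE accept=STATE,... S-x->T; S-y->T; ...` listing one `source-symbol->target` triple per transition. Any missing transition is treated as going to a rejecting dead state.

start=q0; accept=q2; q0-x->q0; q0-y->q1; q1-x->q0; q1-y->q2; q2-x->q2; q2-y->q2

States q0..q1 record the length of the longest prefix of `yy` that matches the current input suffix. Reaching q2 means `yy` has been seen, and we stay there forever. Accept from q2.
With 3 states:
        x   y  
>  q0   q0  q1 
   q1   q0  q2 
 * q2   q2  q2 
(> = start, * = accepting)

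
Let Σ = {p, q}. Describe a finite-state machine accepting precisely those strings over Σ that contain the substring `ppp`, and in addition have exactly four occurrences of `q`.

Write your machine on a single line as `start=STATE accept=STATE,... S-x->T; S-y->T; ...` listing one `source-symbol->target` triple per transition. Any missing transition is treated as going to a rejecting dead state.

start=A; accept=V; A-p->B; A-q->C; B-p->D; B-q->C; C-p->E; C-q->F; D-p->G; D-q->C; E-p->H; E-q->F; F-p->I; F-q->J; G-p->G; G-q->K; H-p->K; H-q->F; I-p->L; I-q->J; J-p->M; J-q->N; K-p->K; K-q->O; L-p->O; L-q->J; M-p->P; M-q->N; N-p->Q; N-q->R; O-p->O; O-q->S; P-p->S; P-q->N; Q-p->T; Q-q->R; R-p->U; R-q->R; S-p->S; S-q->V; T-p->V; T-q->R; U-p->W; U-q->R; V-p->V; V-q->X; W-p->X; W-q->R; X-p->X; X-q->X

Build one automaton per condition and run them in lockstep. The first has 4 states tracking whether and how much of `ppp` has been seen; the second has 6 states tracking the count of `q`s, saturating at 5. A product state is a pair (one from each), accepting exactly when both do.
       p  q 
>  A   B  C 
   B   D  C 
   C   E  F 
   D   G  C 
   E   H  F 
   F   I  J 
   G   G  K 
   H   K  F 
   I   L  J 
   J   M  N 
   K   K  O 
   L   O  J 
   M   P  N 
   N   Q  R 
   O   O  S 
   P   S  N 
   Q   T  R 
   R   U  R 
   S   S  V 
   T   V  R 
   U   W  R 
 * V   V  X 
   W   X  R 
   X   X  X 
(> = start, * = accepting)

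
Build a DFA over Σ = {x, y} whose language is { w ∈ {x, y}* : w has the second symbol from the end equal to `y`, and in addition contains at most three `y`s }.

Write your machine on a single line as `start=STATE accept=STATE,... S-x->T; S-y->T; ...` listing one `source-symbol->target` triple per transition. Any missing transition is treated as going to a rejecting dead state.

start=A; accept=F,G,J,K,N; A-x->B; A-y->C; B-x->D; B-y->E; C-x->F; C-y->G; D-x->D; D-y->E; E-x->F; E-y->G; F-x->H; F-y->I; G-x->J; G-y->K; H-x->H; H-y->I; I-x->J; I-y->K; J-x->L; J-y->M; K-x->N; K-y->O; L-x->L; L-y->M; M-x->N; M-y->O; N-x->P; N-y->Q; O-x->R; O-y->O; P-x->P; P-y->Q; Q-x->R; Q-y->O; R-x->S; R-y->Q; S-x->S; S-y->Q

Build one automaton per condition and run them in lockstep. One (7 states) tracks the last 2 symbols read; the other (5 states) tracks the count of `y`s, saturating at 4. Each combined state is a pair, one component from each; accept when both components accept.
19 states suffice.
       x  y 
>  A   B  C 
   B   D  E 
   C   F  G 
   D   D  E 
   E   F  G 
 * F   H  I 
 * G   J  K 
   H   H  I 
   I   J  K 
 * J   L  M 
 * K   N  O 
   L   L  M 
   M   N  O 
 * N   P  Q 
   O   R  O 
   P   P  Q 
   Q   R  O 
   R   S  Q 
   S   S  Q 
(> = start, * = accepting)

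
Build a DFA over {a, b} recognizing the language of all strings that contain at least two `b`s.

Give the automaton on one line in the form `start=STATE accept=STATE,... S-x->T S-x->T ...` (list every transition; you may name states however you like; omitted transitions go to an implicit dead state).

Count `b`s, saturating at 3: states s0 through s2 mean 0 through 2 `b`s seen; s3 means more than 2. Each `b` increments (capped at s3); other symbols loop. Accept from {s2, s3}.
A 4-state machine:
        a   b  
>  s0   s0  s1 
   s1   s1  s2 
 * s2   s2  s3 
 * s3   s3  s3 
(> = start, * = accepting)

start=s0 accept=s2,s3 s0-a->s0 s0-b->s1 s1-a->s1 s1-b->s2 s2-a->s2 s2-b->s3 s3-a->s3 s3-b->s3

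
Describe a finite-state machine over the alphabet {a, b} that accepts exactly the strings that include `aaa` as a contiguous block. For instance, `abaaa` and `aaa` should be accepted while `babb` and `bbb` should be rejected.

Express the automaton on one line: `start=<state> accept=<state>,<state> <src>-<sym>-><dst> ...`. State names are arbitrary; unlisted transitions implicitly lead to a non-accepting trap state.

start=s0 accept=s3 s0-a->s1 s0-b->s0 s1-a->s2 s1-b->s0 s2-a->s3 s2-b->s0 s3-a->s3 s3-b->s3

Track how much of `aaa` has been matched so far: state s0 is no progress, s3 is the absorbing accept state reached once `aaa` has occurred. Intermediate states record partial matches; on a mismatch, fall back to the longest reusable overlap.
A 4-state machine:
        a   b  
>  s0   s1  s0 
   s1   s2  s0 
   s2   s3  s0 
 * s3   s3  s3 
(> = start, * = accepting)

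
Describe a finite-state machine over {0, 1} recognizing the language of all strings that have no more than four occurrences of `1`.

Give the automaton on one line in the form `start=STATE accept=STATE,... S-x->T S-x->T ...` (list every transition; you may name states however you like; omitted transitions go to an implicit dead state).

Count `1`s, saturating at 5: states q0 through q4 mean 0 through 4 `1`s seen; q5 means more than 4. Each `1` increments (capped at q5); other symbols loop. Accept from {q0, q1, q2, q3, q4}.
        0   1  
>* q0   q0  q1 
 * q1   q1  q2 
 * q2   q2  q3 
 * q3   q3  q4 
 * q4   q4  q5 
   q5   q5  q5 
(> = start, * = accepting)

start=q0 accept=q0,q1,q2,q3,q4 q0-0->q0 q0-1->q1 q1-0->q1 q1-1->q2 q2-0->q2 q2-1->q3 q3-0->q3 q3-1->q4 q4-0->q4 q4-1->q5 q5-0->q5 q5-1->q5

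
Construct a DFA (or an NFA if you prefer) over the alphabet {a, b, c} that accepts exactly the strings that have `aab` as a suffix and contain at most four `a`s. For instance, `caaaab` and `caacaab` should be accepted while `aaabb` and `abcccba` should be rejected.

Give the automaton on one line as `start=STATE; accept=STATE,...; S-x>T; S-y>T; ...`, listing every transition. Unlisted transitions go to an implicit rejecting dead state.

Run two small machines in parallel and take their product. One (4 states) tracks how much of the suffix `aab` has currently been matched; the other (6 states) tracks the count of `a`s, saturating at 5. Each combined state is a pair, one component from each; accept when both components accept.
With 19 states:
          a    b    c  
>  q0     q1   q0   q0 
   q1     q2   q3   q3 
   q2     q4   q5   q6 
   q3     q7   q3   q3 
   q4     q8   q9  q10 
 * q5    q11   q6   q6 
   q6    q11   q6   q6 
   q7     q4   q6   q6 
   q8    q12  q13  q14 
 * q9    q15  q10  q10 
   q10   q15  q10  q10 
   q11    q8  q10  q10 
   q12   q12  q16  q17 
 * q13   q18  q14  q14 
   q14   q18  q14  q14 
   q15   q12  q14  q14 
   q16   q18  q17  q17 
   q17   q18  q17  q17 
   q18   q12  q17  q17 
(> = start, * = accepting)

start=q0; accept=q5,q9,q13; q0-a>q1; q0-b>q0; q0-c>q0; q1-a>q2; q1-b>q3; q1-c>q3; q2-a>q4; q2-b>q5; q2-c>q6; q3-a>q7; q3-b>q3; q3-c>q3; q4-a>q8; q4-b>q9; q4-c>q10; q5-a>q11; q5-b>q6; q5-c>q6; q6-a>q11; q6-b>q6; q6-c>q6; q7-a>q4; q7-b>q6; q7-c>q6; q8-a>q12; q8-b>q13; q8-c>q14; q9-a>q15; q9-b>q10; q9-c>q10; q10-a>q15; q10-b>q10; q10-c>q10; q11-a>q8; q11-b>q10; q11-c>q10; q12-a>q12; q12-b>q16; q12-c>q17; q13-a>q18; q13-b>q14; q13-c>q14; q14-a>q18; q14-b>q14; q14-c>q14; q15-a>q12; q15-b>q14; q15-c>q14; q16-a>q18; q16-b>q17; q16-c>q17; q17-a>q18; q17-b>q17; q17-c>q17; q18-a>q12; q18-b>q17; q18-c>q17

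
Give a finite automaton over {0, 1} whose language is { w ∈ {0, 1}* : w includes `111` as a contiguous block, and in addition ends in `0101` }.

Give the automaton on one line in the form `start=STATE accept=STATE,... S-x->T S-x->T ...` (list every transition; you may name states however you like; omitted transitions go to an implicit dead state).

start=S0 accept=S7 S0-0->S0 S0-1->S1 S1-0->S0 S1-1->S2 S2-0->S0 S2-1->S3 S3-0->S4 S3-1->S3 S4-0->S4 S4-1->S5 S5-0->S6 S5-1->S3 S6-0->S4 S6-1->S7 S7-0->S6 S7-1->S3

Build one automaton per condition and run them in lockstep. One (4 states) tracks whether and how much of `111` has been seen; the other (5 states) tracks how much of the suffix `0101` has currently been matched. Each combined state is a pair, one component from each; accept when both components accept. Minimizing collapses redundant product states.
With 8 states:
        0   1  
>  S0   S0  S1 
   S1   S0  S2 
   S2   S0  S3 
   S3   S4  S3 
   S4   S4  S5 
   S5   S6  S3 
   S6   S4  S7 
 * S7   S6  S3 
(> = start, * = accepting)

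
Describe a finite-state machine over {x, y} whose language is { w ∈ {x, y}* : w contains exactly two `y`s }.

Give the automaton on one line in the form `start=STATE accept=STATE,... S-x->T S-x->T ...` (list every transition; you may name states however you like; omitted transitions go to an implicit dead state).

Count `y`s, saturating at 3: states A through C mean 0 through 2 `y`s seen; D means more than 2. Each `y` increments (capped at D); other symbols loop. Accept from {C}.
4 states suffice.
       x  y 
>  A   A  B 
   B   B  C 
 * C   C  D 
   D   D  D 
(> = start, * = accepting)

start=A accept=C A-x->A A-y->B B-x->B B-y->C C-x->C C-y->D D-x->D D-y->D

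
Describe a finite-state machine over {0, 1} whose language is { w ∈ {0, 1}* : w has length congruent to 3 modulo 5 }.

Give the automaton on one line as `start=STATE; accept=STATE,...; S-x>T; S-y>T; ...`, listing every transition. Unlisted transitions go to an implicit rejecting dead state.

start=s0; accept=s3; s0-0>s1; s0-1>s1; s1-0>s2; s1-1>s2; s2-0>s3; s2-1>s3; s3-0>s4; s3-1>s4; s4-0>s0; s4-1>s0

Only the length mod 5 matters, so use a 5-cycle: from any state, every input symbol moves to the next state, wrapping s4 back to s0. Mark s3 accepting.
        0   1  
>  s0   s1  s1 
   s1   s2  s2 
   s2   s3  s3 
 * s3   s4  s4 
   s4   s0  s0 
(> = start, * = accepting)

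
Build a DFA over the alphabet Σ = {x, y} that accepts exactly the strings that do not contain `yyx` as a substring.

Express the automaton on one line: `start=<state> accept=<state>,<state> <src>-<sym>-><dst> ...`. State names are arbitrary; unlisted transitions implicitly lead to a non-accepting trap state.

Track partial matches of the forbidden pattern `yyx`. State D is a dead state reached once `yyx` has occurred; every other state accepts. A means no part of `yyx` is currently matched.
4 states suffice.
       x  y 
>* A   A  B 
 * B   A  C 
 * C   D  C 
   D   D  D 
(> = start, * = accepting)

start=A accept=A,B,C A-x->A A-y->B B-x->A B-y->C C-x->D C-y->C D-x->D D-y->D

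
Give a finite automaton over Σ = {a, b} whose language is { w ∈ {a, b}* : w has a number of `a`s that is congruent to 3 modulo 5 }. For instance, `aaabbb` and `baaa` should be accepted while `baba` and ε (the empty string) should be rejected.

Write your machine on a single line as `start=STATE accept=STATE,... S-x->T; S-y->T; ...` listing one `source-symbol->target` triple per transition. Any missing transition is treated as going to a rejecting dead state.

start=q0; accept=q3; q0-a->q1; q0-b->q0; q1-a->q2; q1-b->q1; q2-a->q3; q2-b->q2; q3-a->q4; q3-b->q3; q4-a->q0; q4-b->q4

The only thing that matters is how many `a`s have appeared, reduced mod 5. Use one state per residue: q0 for 0, …, q4 for 4. Reading `a` moves to the next residue; anything else stays put. q3 is accepting.
A 5-state machine:
        a   b  
>  q0   q1  q0 
   q1   q2  q1 
   q2   q3  q2 
 * q3   q4  q3 
   q4   q0  q4 
(> = start, * = accepting)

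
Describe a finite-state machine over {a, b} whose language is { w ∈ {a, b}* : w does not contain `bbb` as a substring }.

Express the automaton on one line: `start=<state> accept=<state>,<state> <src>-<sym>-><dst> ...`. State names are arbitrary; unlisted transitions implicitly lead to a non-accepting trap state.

start=q0 accept=q0,q1,q2 q0-a->q0 q0-b->q1 q1-a->q0 q1-b->q2 q2-a->q0 q2-b->q3 q3-a->q3 q3-b->q3

This is the complement of 'contains `bbb`'. Use the same substring-matching states — q0 through q3 holding how much of `bbb` has just been matched — but flip the accepting set: everything except the trap q3 accepts.
        a   b  
>* q0   q0  q1 
 * q1   q0  q2 
 * q2   q0  q3 
   q3   q3  q3 
(> = start, * = accepting)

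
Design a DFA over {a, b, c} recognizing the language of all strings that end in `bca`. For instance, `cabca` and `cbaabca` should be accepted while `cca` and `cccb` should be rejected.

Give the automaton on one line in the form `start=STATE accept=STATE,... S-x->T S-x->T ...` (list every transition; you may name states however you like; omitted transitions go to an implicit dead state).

Remember how much of `bca` the current input suffix matches. State s0 means no match yet; s1 means the last symbol is `b`; s2 means the last 2 symbols are `bc`; s3 means the last 3 symbols are `bca`. Only s3 accepts. On a mismatch, fall back to the longest proper suffix that is still a prefix of `bca`.
        a   b   c  
>  s0   s0  s1  s0 
   s1   s0  s1  s2 
   s2   s3  s1  s0 
 * s3   s0  s1  s0 
(> = start, * = accepting)

start=s0 accept=s3 s0-a->s0 s0-b->s1 s0-c->s0 s1-a->s0 s1-b->s1 s1-c->s2 s2-a->s3 s2-b->s1 s2-c->s0 s3-a->s0 s3-b->s1 s3-c->s0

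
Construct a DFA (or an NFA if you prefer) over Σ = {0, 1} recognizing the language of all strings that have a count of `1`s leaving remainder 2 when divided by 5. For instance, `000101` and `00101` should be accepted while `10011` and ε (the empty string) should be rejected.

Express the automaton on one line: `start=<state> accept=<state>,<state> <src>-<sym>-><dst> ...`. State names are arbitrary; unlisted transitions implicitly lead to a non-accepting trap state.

The only thing that matters is how many `1`s have appeared, reduced mod 5. Use one state per residue: q0 for 0, …, q4 for 4. Reading `1` moves to the next residue; anything else stays put. q2 is accepting.
5 states suffice.
        0   1  
>  q0   q0  q1 
   q1   q1  q2 
 * q2   q2  q3 
   q3   q3  q4 
   q4   q4  q0 
(> = start, * = accepting)

start=q0 accept=q2 q0-0->q0 q0-1->q1 q1-0->q1 q1-1->q2 q2-0->q2 q2-1->q3 q3-0->q3 q3-1->q4 q4-0->q4 q4-1->q0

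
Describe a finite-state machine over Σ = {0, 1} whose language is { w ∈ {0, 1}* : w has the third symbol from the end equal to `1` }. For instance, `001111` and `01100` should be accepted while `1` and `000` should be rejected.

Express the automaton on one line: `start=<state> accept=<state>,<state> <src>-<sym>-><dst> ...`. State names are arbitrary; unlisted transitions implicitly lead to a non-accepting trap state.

start=A accept=L,M,N,O A-0->B A-1->C B-0->D B-1->E C-0->F C-1->G D-0->H D-1->I E-0->J E-1->K F-0->L F-1->M G-0->N G-1->O H-0->H H-1->I I-0->J I-1->K J-0->L J-1->M K-0->N K-1->O L-0->H L-1->I M-0->J M-1->K N-0->L N-1->M O-0->N O-1->O

A DFA must remember the last 3 symbols (since which symbol is third-to-last isn't known until the input ends). Use one state per possible window of the last ≤3 symbols; accept from those whose window starts with `1`.
With 15 states:
       0  1 
>  A   B  C 
   B   D  E 
   C   F  G 
   D   H  I 
   E   J  K 
   F   L  M 
   G   N  O 
   H   H  I 
   I   J  K 
   J   L  M 
   K   N  O 
 * L   H  I 
 * M   J  K 
 * N   L  M 
 * O   N  O 
(> = start, * = accepting)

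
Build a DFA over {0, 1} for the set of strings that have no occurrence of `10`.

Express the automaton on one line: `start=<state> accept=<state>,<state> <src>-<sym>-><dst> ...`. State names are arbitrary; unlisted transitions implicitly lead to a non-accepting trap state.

start=A accept=A,B A-0->A A-1->B B-0->C B-1->B C-0->C C-1->C

Track partial matches of the forbidden pattern `10`. State C is a dead state reached once `10` has occurred; every other state accepts. A means no part of `10` is currently matched.
3 states suffice.
       0  1 
>* A   A  B 
 * B   C  B 
   C   C  C 
(> = start, * = accepting)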